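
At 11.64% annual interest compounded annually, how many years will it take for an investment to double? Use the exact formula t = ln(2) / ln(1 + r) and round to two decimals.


Doubling condition: (1 + r)^t = 2
Take ln of both sides: t × ln(1 + r) = ln(2)
t = ln(2) / ln(1 + r)
t = 0.693147 / 0.110109
t = 6.30

t = ln(2) / ln(1 + r) = 6.30 years


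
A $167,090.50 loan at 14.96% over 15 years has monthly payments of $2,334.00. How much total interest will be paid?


Total paid over the life of the loan = PMT × n.
Total paid = $2,334.00 × 180 = $420,120.00
Total interest = total paid − principal = $420,120.00 − $167,090.50 = $253,029.50

Total interest = (PMT × n) - PV = $253,029.50


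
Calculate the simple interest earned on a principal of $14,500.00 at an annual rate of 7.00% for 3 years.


Simple interest formula: I = P × r × t
I = $14,500.00 × 0.07 × 3
I = $3,045.00

I = P × r × t = $3,045.00


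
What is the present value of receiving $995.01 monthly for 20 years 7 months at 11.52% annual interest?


Present value of an ordinary annuity: PV = PMT × (1 − (1 + r)^(−n)) / r
Monthly rate r = 0.1152/12 = 0.0096, n = 247
PV = $995.01 × (1 − (1 + 0.1152/12)^(−247)) / (0.1152/12)
PV = $995.01 × 94.330150
PV = $93,859.44

PV = PMT × (1-(1+r)^(-n))/r = $93,859.44


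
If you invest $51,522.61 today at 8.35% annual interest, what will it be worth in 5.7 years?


Future value formula: FV = PV × (1 + r)^t
FV = $51,522.61 × (1 + 0.0835)^5.7
FV = $51,522.61 × 1.57951887
FV = $81,380.93

FV = PV × (1 + r)^t = $81,380.93


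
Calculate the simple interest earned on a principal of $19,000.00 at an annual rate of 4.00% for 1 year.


Simple interest formula: I = P × r × t
I = $19,000.00 × 0.04 × 1
I = $760.00

I = P × r × t = $760.00


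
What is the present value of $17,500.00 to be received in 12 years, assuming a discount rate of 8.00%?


Present value formula: PV = FV / (1 + r)^t
PV = $17,500.00 / (1 + 0.08)^12
PV = $17,500.00 / 2.518170
PV = $6,949.49

PV = FV / (1 + r)^t = $6,949.49


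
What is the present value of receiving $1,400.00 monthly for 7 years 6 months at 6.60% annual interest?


Present value of an ordinary annuity: PV = PMT × (1 − (1 + r)^(−n)) / r
Monthly rate r = 0.066/12 = 0.0055, n = 90
PV = $1,400.00 × (1 − (1 + 0.066/12)^(−90)) / (0.066/12)
PV = $1,400.00 × 70.836688
PV = $99,171.36

PV = PMT × (1-(1+r)^(-n))/r = $99,171.36


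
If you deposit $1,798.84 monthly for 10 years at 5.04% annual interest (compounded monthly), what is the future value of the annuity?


Future value of an ordinary annuity: FV = PMT × ((1 + r)^n − 1) / r
Monthly rate r = 0.0504/12 = 0.0042, n = 120
FV = $1,798.84 × ((1 + 0.0504/12)^120 − 1) / (0.0504/12)
FV = $1,798.84 × 155.615042
FV = $279,926.56

FV = PMT × ((1+r)^n - 1)/r = $279,926.56


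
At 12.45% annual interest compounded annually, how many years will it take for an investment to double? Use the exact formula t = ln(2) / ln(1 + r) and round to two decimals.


Doubling condition: (1 + r)^t = 2
Take ln of both sides: t × ln(1 + r) = ln(2)
t = ln(2) / ln(1 + r)
t = 0.693147 / 0.117338
t = 5.91

t = ln(2) / ln(1 + r) = 5.91 years


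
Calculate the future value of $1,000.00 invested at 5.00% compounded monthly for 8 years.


Compound interest formula: A = P(1 + r/n)^(nt)
A = $1,000.00 × (1 + 0.05/12)^(12 × 8)
Growth factor: (1 + 0.05/12)^96 = 1.4905855
A = $1,000.00 × 1.4905855
A = $1,490.59

A = P(1 + r/n)^(nt) = $1,490.59


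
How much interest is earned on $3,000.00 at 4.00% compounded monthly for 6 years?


Compound interest earned = final amount − principal.
A = P(1 + r/n)^(nt) = $3,000.00 × (1 + 0.04/12)^(12 × 6) = $3,812.23
Interest = A − P = $3,812.23 − $3,000.00 = $812.23

Interest = A - P = $812.23


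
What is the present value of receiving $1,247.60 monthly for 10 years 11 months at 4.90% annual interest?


Present value of an ordinary annuity: PV = PMT × (1 − (1 + r)^(−n)) / r
Monthly rate r = 0.049/12 ≈ 0.00408333, n = 131
PV = $1,247.60 × (1 − (1 + 0.049/12)^(−131)) / (0.049/12)
PV = $1,247.60 × 101.300477
PV = $126,382.48

PV = PMT × (1-(1+r)^(-n))/r = $126,382.48


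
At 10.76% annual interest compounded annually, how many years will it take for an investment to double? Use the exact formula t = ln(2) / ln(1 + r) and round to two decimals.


Doubling condition: (1 + r)^t = 2
Take ln of both sides: t × ln(1 + r) = ln(2)
t = ln(2) / ln(1 + r)
t = 0.693147 / 0.102196
t = 6.78

t = ln(2) / ln(1 + r) = 6.78 years


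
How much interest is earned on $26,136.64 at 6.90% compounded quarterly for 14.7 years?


Compound interest earned = final amount − principal.
A = P(1 + r/n)^(nt) = $26,136.64 × (1 + 0.069/4)^(4 × 14.7) = $71,449.37
Interest = A − P = $71,449.37 − $26,136.64 = $45,312.73

Interest = A - P = $45,312.73


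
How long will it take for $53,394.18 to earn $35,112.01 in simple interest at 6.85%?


Rearrange the simple interest formula for t:
I = P × r × t  ⇒  t = I / (P × r)
t = $35,112.01 / ($53,394.18 × 0.0685)
t = 9.6

t = I/(P×r) = 9.6 years


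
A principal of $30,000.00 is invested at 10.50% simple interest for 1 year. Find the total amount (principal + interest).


Total amount formula: A = P(1 + rt) = P + P·r·t
Interest: I = P × r × t = $30,000.00 × 0.105 × 1 = $3,150.00
A = P + I = $30,000.00 + $3,150.00 = $33,150.00

A = P + I = P(1 + rt) = $33,150.00


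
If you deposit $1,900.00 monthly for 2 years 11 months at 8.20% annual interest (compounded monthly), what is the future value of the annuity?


Future value of an ordinary annuity: FV = PMT × ((1 + r)^n − 1) / r
Monthly rate r = 0.082/12 ≈ 0.00683333, n = 35
FV = $1,900.00 × ((1 + 0.082/12)^35 − 1) / (0.082/12)
FV = $1,900.00 × 39.388888
FV = $74,838.89

FV = PMT × ((1+r)^n - 1)/r = $74,838.89


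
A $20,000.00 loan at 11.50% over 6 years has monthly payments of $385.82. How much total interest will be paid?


Total paid over the life of the loan = PMT × n.
Total paid = $385.82 × 72 = $27,779.04
Total interest = total paid − principal = $27,779.04 − $20,000.00 = $7,779.04

Total interest = (PMT × n) - PV = $7,779.04


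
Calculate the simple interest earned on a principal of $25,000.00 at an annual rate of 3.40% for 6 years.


Simple interest formula: I = P × r × t
I = $25,000.00 × 0.034 × 6
I = $5,100.00

I = P × r × t = $5,100.00


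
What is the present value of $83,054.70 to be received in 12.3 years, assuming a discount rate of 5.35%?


Present value formula: PV = FV / (1 + r)^t
PV = $83,054.70 / (1 + 0.0535)^12.3
PV = $83,054.70 / 1.8984748
PV = $43,748.12

PV = FV / (1 + r)^t = $43,748.12


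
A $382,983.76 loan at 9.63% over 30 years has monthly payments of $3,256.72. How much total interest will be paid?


Total paid over the life of the loan = PMT × n.
Total paid = $3,256.72 × 360 = $1,172,419.20
Total interest = total paid − principal = $1,172,419.20 − $382,983.76 = $789,435.44

Total interest = (PMT × n) - PV = $789,435.44


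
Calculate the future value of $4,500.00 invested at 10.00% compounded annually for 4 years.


Compound interest formula: A = P(1 + r/n)^(nt)
A = $4,500.00 × (1 + 0.1/1)^(1 × 4)
Growth factor: (1 + 0.1/1)^4 = 1.464100
A = $4,500.00 × 1.464100
A = $6,588.45

A = P(1 + r/n)^(nt) = $6,588.45


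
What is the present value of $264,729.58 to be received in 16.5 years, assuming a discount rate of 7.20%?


Present value formula: PV = FV / (1 + r)^t
PV = $264,729.58 / (1 + 0.072)^16.5
PV = $264,729.58 / 3.1492995
PV = $84,059.83

PV = FV / (1 + r)^t = $84,059.83


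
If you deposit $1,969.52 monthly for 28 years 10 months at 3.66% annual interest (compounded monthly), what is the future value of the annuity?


Future value of an ordinary annuity: FV = PMT × ((1 + r)^n − 1) / r
Monthly rate r = 0.0366/12 = 0.00305, n = 346
FV = $1,969.52 × ((1 + 0.0366/12)^346 − 1) / (0.0366/12)
FV = $1,969.52 × 612.533314
FV = $1,206,396.61

FV = PMT × ((1+r)^n - 1)/r = $1,206,396.61


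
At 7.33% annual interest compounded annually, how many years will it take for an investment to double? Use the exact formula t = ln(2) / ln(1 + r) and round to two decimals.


Doubling condition: (1 + r)^t = 2
Take ln of both sides: t × ln(1 + r) = ln(2)
t = ln(2) / ln(1 + r)
t = 0.693147 / 0.070738
t = 9.80

t = ln(2) / ln(1 + r) = 9.80 years


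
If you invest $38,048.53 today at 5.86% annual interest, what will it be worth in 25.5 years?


Future value formula: FV = PV × (1 + r)^t
FV = $38,048.53 × (1 + 0.0586)^25.5
FV = $38,048.53 × 4.2723142
FV = $162,555.28

FV = PV × (1 + r)^t = $162,555.28


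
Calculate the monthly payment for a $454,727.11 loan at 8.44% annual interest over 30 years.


Loan payment formula: PMT = PV × r / (1 − (1 + r)^(−n))
Monthly rate r = 0.0844/12 ≈ 0.00703333, n = 360 months
Denominator: 1 − (1 + 0.0844/12)^(−360) = 0.919792
PMT = $454,727.11 × (0.0844/12) / 0.919792
PMT = $3,477.14 per month

PMT = PV × r / (1-(1+r)^(-n)) = $3,477.14/month


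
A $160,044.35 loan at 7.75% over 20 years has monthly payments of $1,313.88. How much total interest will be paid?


Total paid over the life of the loan = PMT × n.
Total paid = $1,313.88 × 240 = $315,331.20
Total interest = total paid − principal = $315,331.20 − $160,044.35 = $155,286.85

Total interest = (PMT × n) - PV = $155,286.85


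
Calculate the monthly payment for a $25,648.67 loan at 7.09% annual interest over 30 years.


Loan payment formula: PMT = PV × r / (1 − (1 + r)^(−n))
Monthly rate r = 0.0709/12 ≈ 0.00590833, n = 360 months
Denominator: 1 − (1 + 0.0709/12)^(−360) = 0.880057
PMT = $25,648.67 × (0.0709/12) / 0.880057
PMT = $172.19 per month

PMT = PV × r / (1-(1+r)^(-n)) = $172.19/month


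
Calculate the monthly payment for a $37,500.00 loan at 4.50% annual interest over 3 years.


Loan payment formula: PMT = PV × r / (1 − (1 + r)^(−n))
Monthly rate r = 0.045/12 = 0.00375, n = 36 months
Denominator: 1 − (1 + 0.045/12)^(−36) = 0.126063
PMT = $37,500.00 × (0.045/12) / 0.126063
PMT = $1,115.51 per month

PMT = PV × r / (1-(1+r)^(-n)) = $1,115.51/month


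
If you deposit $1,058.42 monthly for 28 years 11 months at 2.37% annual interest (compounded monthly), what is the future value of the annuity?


Future value of an ordinary annuity: FV = PMT × ((1 + r)^n − 1) / r
Monthly rate r = 0.0237/12 = 0.001975, n = 347
FV = $1,058.42 × ((1 + 0.0237/12)^347 − 1) / (0.0237/12)
FV = $1,058.42 × 497.759957
FV = $526,839.09

FV = PMT × ((1+r)^n - 1)/r = $526,839.09


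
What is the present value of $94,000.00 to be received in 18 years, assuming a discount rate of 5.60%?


Present value formula: PV = FV / (1 + r)^t
PV = $94,000.00 / (1 + 0.056)^18
PV = $94,000.00 / 2.666555
PV = $35,251.48

PV = FV / (1 + r)^t = $35,251.48


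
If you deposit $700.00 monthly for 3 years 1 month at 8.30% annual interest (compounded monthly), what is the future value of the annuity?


Future value of an ordinary annuity: FV = PMT × ((1 + r)^n − 1) / r
Monthly rate r = 0.083/12 ≈ 0.00691667, n = 37
FV = $700.00 × ((1 + 0.083/12)^37 − 1) / (0.083/12)
FV = $700.00 × 42.001109
FV = $29,400.78

FV = PMT × ((1+r)^n - 1)/r = $29,400.78


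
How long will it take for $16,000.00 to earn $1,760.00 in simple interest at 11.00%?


Rearrange the simple interest formula for t:
I = P × r × t  ⇒  t = I / (P × r)
t = $1,760.00 / ($16,000.00 × 0.11)
t = 1

t = I/(P×r) = 1 year


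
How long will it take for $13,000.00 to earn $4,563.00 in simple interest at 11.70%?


Rearrange the simple interest formula for t:
I = P × r × t  ⇒  t = I / (P × r)
t = $4,563.00 / ($13,000.00 × 0.117)
t = 3

t = I/(P×r) = 3 years


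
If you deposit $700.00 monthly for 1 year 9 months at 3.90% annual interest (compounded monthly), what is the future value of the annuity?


Future value of an ordinary annuity: FV = PMT × ((1 + r)^n − 1) / r
Monthly rate r = 0.039/12 = 0.00325, n = 21
FV = $700.00 × ((1 + 0.039/12)^21 − 1) / (0.039/12)
FV = $700.00 × 21.696756
FV = $15,187.73

FV = PMT × ((1+r)^n - 1)/r = $15,187.73


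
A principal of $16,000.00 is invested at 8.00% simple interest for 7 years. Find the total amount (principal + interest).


Total amount formula: A = P(1 + rt) = P + P·r·t
Interest: I = P × r × t = $16,000.00 × 0.08 × 7 = $8,960.00
A = P + I = $16,000.00 + $8,960.00 = $24,960.00

A = P + I = P(1 + rt) = $24,960.00


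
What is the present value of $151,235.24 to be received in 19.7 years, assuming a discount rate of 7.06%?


Present value formula: PV = FV / (1 + r)^t
PV = $151,235.24 / (1 + 0.0706)^19.7
PV = $151,235.24 / 3.834040
PV = $39,445.40

PV = FV / (1 + r)^t = $39,445.40


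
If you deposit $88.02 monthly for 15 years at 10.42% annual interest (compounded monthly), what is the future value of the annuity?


Future value of an ordinary annuity: FV = PMT × ((1 + r)^n − 1) / r
Monthly rate r = 0.1042/12 ≈ 0.00868333, n = 180
FV = $88.02 × ((1 + 0.1042/12)^180 − 1) / (0.1042/12)
FV = $88.02 × 430.828022
FV = $37,921.48

FV = PMT × ((1+r)^n - 1)/r = $37,921.48


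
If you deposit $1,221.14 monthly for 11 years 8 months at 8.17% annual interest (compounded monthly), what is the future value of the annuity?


Future value of an ordinary annuity: FV = PMT × ((1 + r)^n − 1) / r
Monthly rate r = 0.0817/12 ≈ 0.00680833, n = 140
FV = $1,221.14 × ((1 + 0.0817/12)^140 − 1) / (0.0817/12)
FV = $1,221.14 × 232.883087
FV = $284,382.85

FV = PMT × ((1+r)^n - 1)/r = $284,382.85


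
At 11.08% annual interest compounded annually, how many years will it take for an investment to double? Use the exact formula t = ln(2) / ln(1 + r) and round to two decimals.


Doubling condition: (1 + r)^t = 2
Take ln of both sides: t × ln(1 + r) = ln(2)
t = ln(2) / ln(1 + r)
t = 0.693147 / 0.105080
t = 6.60

t = ln(2) / ln(1 + r) = 6.60 years


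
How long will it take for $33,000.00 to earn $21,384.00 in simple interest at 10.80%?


Rearrange the simple interest formula for t:
I = P × r × t  ⇒  t = I / (P × r)
t = $21,384.00 / ($33,000.00 × 0.108)
t = 6

t = I/(P×r) = 6 years


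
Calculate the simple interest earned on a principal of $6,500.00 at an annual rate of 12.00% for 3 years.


Simple interest formula: I = P × r × t
I = $6,500.00 × 0.12 × 3
I = $2,340.00

I = P × r × t = $2,340.00


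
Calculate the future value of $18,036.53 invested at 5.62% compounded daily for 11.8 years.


Compound interest formula: A = P(1 + r/n)^(nt)
A = $18,036.53 × (1 + 0.0562/365)^(365 × 11.8)
Growth factor: (1 + 0.0562/365)^4307 = 1.940817
A = $18,036.53 × 1.940817
A = $35,005.60

A = P(1 + r/n)^(nt) = $35,005.60


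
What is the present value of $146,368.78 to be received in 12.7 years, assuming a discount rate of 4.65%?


Present value formula: PV = FV / (1 + r)^t
PV = $146,368.78 / (1 + 0.0465)^12.7
PV = $146,368.78 / 1.7810998
PV = $82,178.88

PV = FV / (1 + r)^t = $82,178.88


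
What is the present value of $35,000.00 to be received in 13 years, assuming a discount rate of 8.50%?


Present value formula: PV = FV / (1 + r)^t
PV = $35,000.00 / (1 + 0.085)^13
PV = $35,000.00 / 2.887930
PV = $12,119.41

PV = FV / (1 + r)^t = $12,119.41


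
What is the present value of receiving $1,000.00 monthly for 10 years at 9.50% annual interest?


Present value of an ordinary annuity: PV = PMT × (1 − (1 + r)^(−n)) / r
Monthly rate r = 0.095/12 ≈ 0.00791667, n = 120
PV = $1,000.00 × (1 − (1 + 0.095/12)^(−120)) / (0.095/12)
PV = $1,000.00 × 77.281211
PV = $77,281.21

PV = PMT × (1-(1+r)^(-n))/r = $77,281.21


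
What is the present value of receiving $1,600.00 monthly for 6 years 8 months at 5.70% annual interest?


Present value of an ordinary annuity: PV = PMT × (1 − (1 + r)^(−n)) / r
Monthly rate r = 0.057/12 = 0.00475, n = 80
PV = $1,600.00 × (1 − (1 + 0.057/12)^(−80)) / (0.057/12)
PV = $1,600.00 × 66.425911
PV = $106,281.46

PV = PMT × (1-(1+r)^(-n))/r = $106,281.46


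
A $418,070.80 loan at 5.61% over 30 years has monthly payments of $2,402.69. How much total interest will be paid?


Total paid over the life of the loan = PMT × n.
Total paid = $2,402.69 × 360 = $864,968.40
Total interest = total paid − principal = $864,968.40 − $418,070.80 = $446,897.60

Total interest = (PMT × n) - PV = $446,897.60


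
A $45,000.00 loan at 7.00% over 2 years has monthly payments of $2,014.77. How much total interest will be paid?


Total paid over the life of the loan = PMT × n.
Total paid = $2,014.77 × 24 = $48,354.48
Total interest = total paid − principal = $48,354.48 − $45,000.00 = $3,354.48

Total interest = (PMT × n) - PV = $3,354.48


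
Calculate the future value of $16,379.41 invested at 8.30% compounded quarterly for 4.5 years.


Compound interest formula: A = P(1 + r/n)^(nt)
A = $16,379.41 × (1 + 0.083/4)^(4 × 4.5)
Growth factor: (1 + 0.083/4)^18 = 1.447268
A = $16,379.41 × 1.447268
A = $23,705.40

A = P(1 + r/n)^(nt) = $23,705.40


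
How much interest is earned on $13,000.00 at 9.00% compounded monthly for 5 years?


Compound interest earned = final amount − principal.
A = P(1 + r/n)^(nt) = $13,000.00 × (1 + 0.09/12)^(12 × 5) = $20,353.85
Interest = A − P = $20,353.85 − $13,000.00 = $7,353.85

Interest = A - P = $7,353.85


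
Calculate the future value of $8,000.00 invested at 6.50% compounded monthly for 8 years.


Compound interest formula: A = P(1 + r/n)^(nt)
A = $8,000.00 × (1 + 0.065/12)^(12 × 8)
Growth factor: (1 + 0.065/12)^96 = 1.679669
A = $8,000.00 × 1.679669
A = $13,437.35

A = P(1 + r/n)^(nt) = $13,437.35


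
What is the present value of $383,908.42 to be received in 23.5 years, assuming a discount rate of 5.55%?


Present value formula: PV = FV / (1 + r)^t
PV = $383,908.42 / (1 + 0.0555)^23.5
PV = $383,908.42 / 3.5585132
PV = $107,884.50

PV = FV / (1 + r)^t = $107,884.50


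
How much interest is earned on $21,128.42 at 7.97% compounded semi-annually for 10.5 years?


Compound interest earned = final amount − principal.
A = P(1 + r/n)^(nt) = $21,128.42 × (1 + 0.0797/2)^(2 × 10.5) = $48,001.15
Interest = A − P = $48,001.15 − $21,128.42 = $26,872.73

Interest = A - P = $26,872.73


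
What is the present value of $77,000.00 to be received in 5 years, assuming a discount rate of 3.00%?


Present value formula: PV = FV / (1 + r)^t
PV = $77,000.00 / (1 + 0.03)^5
PV = $77,000.00 / 1.159274
PV = $66,420.88

PV = FV / (1 + r)^t = $66,420.88


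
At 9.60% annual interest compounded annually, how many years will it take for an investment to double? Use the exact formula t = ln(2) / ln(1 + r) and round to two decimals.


Doubling condition: (1 + r)^t = 2
Take ln of both sides: t × ln(1 + r) = ln(2)
t = ln(2) / ln(1 + r)
t = 0.693147 / 0.091667
t = 7.56

t = ln(2) / ln(1 + r) = 7.56 years


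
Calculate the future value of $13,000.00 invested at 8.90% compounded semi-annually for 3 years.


Compound interest formula: A = P(1 + r/n)^(nt)
A = $13,000.00 × (1 + 0.089/2)^(2 × 3)
Growth factor: (1 + 0.089/2)^6 = 1.298526
A = $13,000.00 × 1.298526
A = $16,880.84

A = P(1 + r/n)^(nt) = $16,880.84


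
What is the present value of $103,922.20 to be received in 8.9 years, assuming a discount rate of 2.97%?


Present value formula: PV = FV / (1 + r)^t
PV = $103,922.20 / (1 + 0.0297)^8.9
PV = $103,922.20 / 1.2975537
PV = $80,090.87

PV = FV / (1 + r)^t = $80,090.87


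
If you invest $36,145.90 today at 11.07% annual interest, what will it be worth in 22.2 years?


Future value formula: FV = PV × (1 + r)^t
FV = $36,145.90 × (1 + 0.1107)^22.2
FV = $36,145.90 × 10.286043
FV = $371,798.28

FV = PV × (1 + r)^t = $371,798.28


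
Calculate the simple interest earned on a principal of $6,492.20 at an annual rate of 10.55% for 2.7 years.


Simple interest formula: I = P × r × t
I = $6,492.20 × 0.1055 × 2.7
I = $1,849.30

I = P × r × t = $1,849.30


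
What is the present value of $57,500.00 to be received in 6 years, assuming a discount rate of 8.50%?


Present value formula: PV = FV / (1 + r)^t
PV = $57,500.00 / (1 + 0.085)^6
PV = $57,500.00 / 1.6314675
PV = $35,244.34

PV = FV / (1 + r)^t = $35,244.34


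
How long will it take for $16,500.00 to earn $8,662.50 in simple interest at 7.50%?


Rearrange the simple interest formula for t:
I = P × r × t  ⇒  t = I / (P × r)
t = $8,662.50 / ($16,500.00 × 0.075)
t = 7

t = I/(P×r) = 7 years


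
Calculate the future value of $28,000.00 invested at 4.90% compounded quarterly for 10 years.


Compound interest formula: A = P(1 + r/n)^(nt)
A = $28,000.00 × (1 + 0.049/4)^(4 × 10)
Growth factor: (1 + 0.049/4)^40 = 1.627464
A = $28,000.00 × 1.627464
A = $45,568.99

A = P(1 + r/n)^(nt) = $45,568.99


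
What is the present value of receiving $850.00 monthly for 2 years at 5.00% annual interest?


Present value of an ordinary annuity: PV = PMT × (1 − (1 + r)^(−n)) / r
Monthly rate r = 0.05/12 ≈ 0.00416667, n = 24
PV = $850.00 × (1 − (1 + 0.05/12)^(−24)) / (0.05/12)
PV = $850.00 × 22.793898
PV = $19,374.81

PV = PMT × (1-(1+r)^(-n))/r = $19,374.81


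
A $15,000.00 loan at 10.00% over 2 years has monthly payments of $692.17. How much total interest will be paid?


Total paid over the life of the loan = PMT × n.
Total paid = $692.17 × 24 = $16,612.08
Total interest = total paid − principal = $16,612.08 − $15,000.00 = $1,612.08

Total interest = (PMT × n) - PV = $1,612.08


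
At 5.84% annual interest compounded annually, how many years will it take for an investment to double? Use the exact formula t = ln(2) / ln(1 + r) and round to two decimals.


Doubling condition: (1 + r)^t = 2
Take ln of both sides: t × ln(1 + r) = ln(2)
t = ln(2) / ln(1 + r)
t = 0.693147 / 0.056758
t = 12.21

t = ln(2) / ln(1 + r) = 12.21 years


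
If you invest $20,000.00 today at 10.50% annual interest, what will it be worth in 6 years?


Future value formula: FV = PV × (1 + r)^t
FV = $20,000.00 × (1 + 0.105)^6
FV = $20,000.00 × 1.8204287
FV = $36,408.57

FV = PV × (1 + r)^t = $36,408.57


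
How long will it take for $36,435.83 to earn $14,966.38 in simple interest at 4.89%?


Rearrange the simple interest formula for t:
I = P × r × t  ⇒  t = I / (P × r)
t = $14,966.38 / ($36,435.83 × 0.0489)
t = 8.4

t = I/(P×r) = 8.4 years


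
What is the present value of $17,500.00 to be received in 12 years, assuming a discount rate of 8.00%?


Present value formula: PV = FV / (1 + r)^t
PV = $17,500.00 / (1 + 0.08)^12
PV = $17,500.00 / 2.518170
PV = $6,949.49

PV = FV / (1 + r)^t = $6,949.49


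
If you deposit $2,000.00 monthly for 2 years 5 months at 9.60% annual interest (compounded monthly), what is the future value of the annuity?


Future value of an ordinary annuity: FV = PMT × ((1 + r)^n − 1) / r
Monthly rate r = 0.096/12 = 0.008, n = 29
FV = $2,000.00 × ((1 + 0.096/12)^29 − 1) / (0.096/12)
FV = $2,000.00 × 32.494519
FV = $64,989.04

FV = PMT × ((1+r)^n - 1)/r = $64,989.04


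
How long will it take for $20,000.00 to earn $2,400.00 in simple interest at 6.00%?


Rearrange the simple interest formula for t:
I = P × r × t  ⇒  t = I / (P × r)
t = $2,400.00 / ($20,000.00 × 0.06)
t = 2

t = I/(P×r) = 2 years


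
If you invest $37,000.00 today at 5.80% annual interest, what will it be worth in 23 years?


Future value formula: FV = PV × (1 + r)^t
FV = $37,000.00 × (1 + 0.058)^23
FV = $37,000.00 × 3.65738229
FV = $135,323.14

FV = PV × (1 + r)^t = $135,323.14


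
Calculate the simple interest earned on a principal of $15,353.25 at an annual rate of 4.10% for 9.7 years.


Simple interest formula: I = P × r × t
I = $15,353.25 × 0.041 × 9.7
I = $6,105.99

I = P × r × t = $6,105.99


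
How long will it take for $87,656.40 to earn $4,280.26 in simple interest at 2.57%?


Rearrange the simple interest formula for t:
I = P × r × t  ⇒  t = I / (P × r)
t = $4,280.26 / ($87,656.40 × 0.0257)
t = 1.9

t = I/(P×r) = 1.9 years


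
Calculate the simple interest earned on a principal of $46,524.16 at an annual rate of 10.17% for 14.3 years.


Simple interest formula: I = P × r × t
I = $46,524.16 × 0.1017 × 14.3
I = $67,660.55

I = P × r × t = $67,660.55


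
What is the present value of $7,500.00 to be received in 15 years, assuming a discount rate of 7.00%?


Present value formula: PV = FV / (1 + r)^t
PV = $7,500.00 / (1 + 0.07)^15
PV = $7,500.00 / 2.7590315
PV = $2,718.35

PV = FV / (1 + r)^t = $2,718.35


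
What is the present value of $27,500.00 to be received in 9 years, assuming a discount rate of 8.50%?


Present value formula: PV = FV / (1 + r)^t
PV = $27,500.00 / (1 + 0.085)^9
PV = $27,500.00 / 2.083856
PV = $13,196.69

PV = FV / (1 + r)^t = $13,196.69


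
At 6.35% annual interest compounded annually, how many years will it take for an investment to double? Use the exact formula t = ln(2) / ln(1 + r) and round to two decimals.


Doubling condition: (1 + r)^t = 2
Take ln of both sides: t × ln(1 + r) = ln(2)
t = ln(2) / ln(1 + r)
t = 0.693147 / 0.061565
t = 11.26

t = ln(2) / ln(1 + r) = 11.26 years


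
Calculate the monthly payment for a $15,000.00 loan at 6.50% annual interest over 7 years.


Loan payment formula: PMT = PV × r / (1 − (1 + r)^(−n))
Monthly rate r = 0.065/12 ≈ 0.00541667, n = 84 months
Denominator: 1 − (1 + 0.065/12)^(−84) = 0.364773
PMT = $15,000.00 × (0.065/12) / 0.364773
PMT = $222.74 per month

PMT = PV × r / (1-(1+r)^(-n)) = $222.74/month


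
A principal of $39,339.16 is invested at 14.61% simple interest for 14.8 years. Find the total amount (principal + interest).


Total amount formula: A = P(1 + rt) = P + P·r·t
Interest: I = P × r × t = $39,339.16 × 0.1461 × 14.8 = $85,062.28
A = P + I = $39,339.16 + $85,062.28 = $124,401.44

A = P + I = P(1 + rt) = $124,401.44


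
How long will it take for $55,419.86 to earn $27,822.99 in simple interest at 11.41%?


Rearrange the simple interest formula for t:
I = P × r × t  ⇒  t = I / (P × r)
t = $27,822.99 / ($55,419.86 × 0.1141)
t = 4.4

t = I/(P×r) = 4.4 years


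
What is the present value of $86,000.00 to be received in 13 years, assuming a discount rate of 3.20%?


Present value formula: PV = FV / (1 + r)^t
PV = $86,000.00 / (1 + 0.032)^13
PV = $86,000.00 / 1.50603847
PV = $57,103.46

PV = FV / (1 + r)^t = $57,103.46


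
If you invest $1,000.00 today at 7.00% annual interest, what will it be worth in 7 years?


Future value formula: FV = PV × (1 + r)^t
FV = $1,000.00 × (1 + 0.07)^7
FV = $1,000.00 × 1.605781
FV = $1,605.78

FV = PV × (1 + r)^t = $1,605.78


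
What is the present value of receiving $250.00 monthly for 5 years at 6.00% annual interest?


Present value of an ordinary annuity: PV = PMT × (1 − (1 + r)^(−n)) / r
Monthly rate r = 0.06/12 = 0.005, n = 60
PV = $250.00 × (1 − (1 + 0.06/12)^(−60)) / (0.06/12)
PV = $250.00 × 51.725561
PV = $12,931.39

PV = PMT × (1-(1+r)^(-n))/r = $12,931.39


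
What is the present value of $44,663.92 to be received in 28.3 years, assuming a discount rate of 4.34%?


Present value formula: PV = FV / (1 + r)^t
PV = $44,663.92 / (1 + 0.0434)^28.3
PV = $44,663.92 / 3.3278103
PV = $13,421.41

PV = FV / (1 + r)^t = $13,421.41


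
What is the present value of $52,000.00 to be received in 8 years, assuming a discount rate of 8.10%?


Present value formula: PV = FV / (1 + r)^t
PV = $52,000.00 / (1 + 0.081)^8
PV = $52,000.00 / 1.8646853
PV = $27,886.74

PV = FV / (1 + r)^t = $27,886.74


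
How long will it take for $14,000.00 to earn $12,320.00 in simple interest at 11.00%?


Rearrange the simple interest formula for t:
I = P × r × t  ⇒  t = I / (P × r)
t = $12,320.00 / ($14,000.00 × 0.11)
t = 8

t = I/(P×r) = 8 years


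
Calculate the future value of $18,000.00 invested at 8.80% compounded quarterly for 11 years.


Compound interest formula: A = P(1 + r/n)^(nt)
A = $18,000.00 × (1 + 0.088/4)^(4 × 11)
Growth factor: (1 + 0.088/4)^44 = 2.605190
A = $18,000.00 × 2.605190
A = $46,893.42

A = P(1 + r/n)^(nt) = $46,893.42


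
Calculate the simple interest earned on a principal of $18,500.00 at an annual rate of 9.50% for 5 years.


Simple interest formula: I = P × r × t
I = $18,500.00 × 0.095 × 5
I = $8,787.50

I = P × r × t = $8,787.50


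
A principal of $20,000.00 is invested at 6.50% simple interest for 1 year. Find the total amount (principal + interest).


Total amount formula: A = P(1 + rt) = P + P·r·t
Interest: I = P × r × t = $20,000.00 × 0.065 × 1 = $1,300.00
A = P + I = $20,000.00 + $1,300.00 = $21,300.00

A = P + I = P(1 + rt) = $21,300.00


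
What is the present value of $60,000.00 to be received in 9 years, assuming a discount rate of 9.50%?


Present value formula: PV = FV / (1 + r)^t
PV = $60,000.00 / (1 + 0.095)^9
PV = $60,000.00 / 2.263222
PV = $26,510.88

PV = FV / (1 + r)^t = $26,510.88


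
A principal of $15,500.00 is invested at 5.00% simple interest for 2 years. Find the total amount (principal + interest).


Total amount formula: A = P(1 + rt) = P + P·r·t
Interest: I = P × r × t = $15,500.00 × 0.05 × 2 = $1,550.00
A = P + I = $15,500.00 + $1,550.00 = $17,050.00

A = P + I = P(1 + rt) = $17,050.00


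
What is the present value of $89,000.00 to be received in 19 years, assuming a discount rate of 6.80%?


Present value formula: PV = FV / (1 + r)^t
PV = $89,000.00 / (1 + 0.068)^19
PV = $89,000.00 / 3.490228
PV = $25,499.77

PV = FV / (1 + r)^t = $25,499.77


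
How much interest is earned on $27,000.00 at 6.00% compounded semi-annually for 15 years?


Compound interest earned = final amount − principal.
A = P(1 + r/n)^(nt) = $27,000.00 × (1 + 0.06/2)^(2 × 15) = $65,536.09
Interest = A − P = $65,536.09 − $27,000.00 = $38,536.09

Interest = A - P = $38,536.09


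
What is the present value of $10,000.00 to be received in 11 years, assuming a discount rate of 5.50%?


Present value formula: PV = FV / (1 + r)^t
PV = $10,000.00 / (1 + 0.055)^11
PV = $10,000.00 / 1.802092
PV = $5,549.11

PV = FV / (1 + r)^t = $5,549.11


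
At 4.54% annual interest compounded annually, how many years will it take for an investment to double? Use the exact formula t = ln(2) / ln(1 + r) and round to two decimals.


Doubling condition: (1 + r)^t = 2
Take ln of both sides: t × ln(1 + r) = ln(2)
t = ln(2) / ln(1 + r)
t = 0.693147 / 0.044400
t = 15.61

t = ln(2) / ln(1 + r) = 15.61 years


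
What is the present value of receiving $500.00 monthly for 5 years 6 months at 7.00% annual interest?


Present value of an ordinary annuity: PV = PMT × (1 − (1 + r)^(−n)) / r
Monthly rate r = 0.07/12 ≈ 0.00583333, n = 66
PV = $500.00 × (1 − (1 + 0.07/12)^(−66)) / (0.07/12)
PV = $500.00 × 54.649338
PV = $27,324.67

PV = PMT × (1-(1+r)^(-n))/r = $27,324.67


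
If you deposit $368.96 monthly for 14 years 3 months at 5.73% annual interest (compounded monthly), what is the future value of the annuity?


Future value of an ordinary annuity: FV = PMT × ((1 + r)^n − 1) / r
Monthly rate r = 0.0573/12 = 0.004775, n = 171
FV = $368.96 × ((1 + 0.0573/12)^171 − 1) / (0.0573/12)
FV = $368.96 × 263.503859
FV = $97,222.38

FV = PMT × ((1+r)^n - 1)/r = $97,222.38


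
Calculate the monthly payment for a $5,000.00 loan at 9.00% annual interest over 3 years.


Loan payment formula: PMT = PV × r / (1 − (1 + r)^(−n))
Monthly rate r = 0.09/12 = 0.0075, n = 36 months
Denominator: 1 − (1 + 0.09/12)^(−36) = 0.235851
PMT = $5,000.00 × (0.09/12) / 0.235851
PMT = $159.00 per month

PMT = PV × r / (1-(1+r)^(-n)) = $159.00/month


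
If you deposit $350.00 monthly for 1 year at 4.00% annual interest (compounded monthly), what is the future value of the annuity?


Future value of an ordinary annuity: FV = PMT × ((1 + r)^n − 1) / r
Monthly rate r = 0.04/12 ≈ 0.00333333, n = 12
FV = $350.00 × ((1 + 0.04/12)^12 − 1) / (0.04/12)
FV = $350.00 × 12.222463
FV = $4,277.86

FV = PMT × ((1+r)^n - 1)/r = $4,277.86


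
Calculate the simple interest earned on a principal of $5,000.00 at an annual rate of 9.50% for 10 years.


Simple interest formula: I = P × r × t
I = $5,000.00 × 0.095 × 10
I = $4,750.00

I = P × r × t = $4,750.00


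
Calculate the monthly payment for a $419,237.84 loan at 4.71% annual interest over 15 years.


Loan payment formula: PMT = PV × r / (1 − (1 + r)^(−n))
Monthly rate r = 0.0471/12 = 0.003925, n = 180 months
Denominator: 1 − (1 + 0.0471/12)^(−180) = 0.505949
PMT = $419,237.84 × (0.0471/12) / 0.505949
PMT = $3,252.32 per month

PMT = PV × r / (1-(1+r)^(-n)) = $3,252.32/month


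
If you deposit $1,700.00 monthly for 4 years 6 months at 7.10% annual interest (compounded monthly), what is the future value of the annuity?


Future value of an ordinary annuity: FV = PMT × ((1 + r)^n − 1) / r
Monthly rate r = 0.071/12 ≈ 0.00591667, n = 54
FV = $1,700.00 × ((1 + 0.071/12)^54 − 1) / (0.071/12)
FV = $1,700.00 × 63.404636
FV = $107,787.88

FV = PMT × ((1+r)^n - 1)/r = $107,787.88


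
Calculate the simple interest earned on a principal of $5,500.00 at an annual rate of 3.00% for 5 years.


Simple interest formula: I = P × r × t
I = $5,500.00 × 0.03 × 5
I = $825.00

I = P × r × t = $825.00


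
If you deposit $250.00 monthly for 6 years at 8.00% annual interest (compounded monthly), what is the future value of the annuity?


Future value of an ordinary annuity: FV = PMT × ((1 + r)^n − 1) / r
Monthly rate r = 0.08/12 ≈ 0.00666667, n = 72
FV = $250.00 × ((1 + 0.08/12)^72 − 1) / (0.08/12)
FV = $250.00 × 92.025325
FV = $23,006.33

FV = PMT × ((1+r)^n - 1)/r = $23,006.33


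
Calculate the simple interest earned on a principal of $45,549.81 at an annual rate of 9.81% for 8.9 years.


Simple interest formula: I = P × r × t
I = $45,549.81 × 0.0981 × 8.9
I = $39,769.08

I = P × r × t = $39,769.08


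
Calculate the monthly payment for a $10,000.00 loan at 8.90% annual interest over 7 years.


Loan payment formula: PMT = PV × r / (1 − (1 + r)^(−n))
Monthly rate r = 0.089/12 ≈ 0.00741667, n = 84 months
Denominator: 1 − (1 + 0.089/12)^(−84) = 0.462433
PMT = $10,000.00 × (0.089/12) / 0.462433
PMT = $160.38 per month

PMT = PV × r / (1-(1+r)^(-n)) = $160.38/month


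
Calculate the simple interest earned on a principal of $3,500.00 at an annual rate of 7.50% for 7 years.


Simple interest formula: I = P × r × t
I = $3,500.00 × 0.075 × 7
I = $1,837.50

I = P × r × t = $1,837.50


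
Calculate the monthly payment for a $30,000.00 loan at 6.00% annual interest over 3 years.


Loan payment formula: PMT = PV × r / (1 − (1 + r)^(−n))
Monthly rate r = 0.06/12 = 0.005, n = 36 months
Denominator: 1 − (1 + 0.06/12)^(−36) = 0.164355
PMT = $30,000.00 × (0.06/12) / 0.164355
PMT = $912.66 per month

PMT = PV × r / (1-(1+r)^(-n)) = $912.66/month


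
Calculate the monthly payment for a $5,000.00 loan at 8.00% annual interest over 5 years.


Loan payment formula: PMT = PV × r / (1 − (1 + r)^(−n))
Monthly rate r = 0.08/12 ≈ 0.00666667, n = 60 months
Denominator: 1 − (1 + 0.08/12)^(−60) = 0.328790
PMT = $5,000.00 × (0.08/12) / 0.328790
PMT = $101.38 per month

PMT = PV × r / (1-(1+r)^(-n)) = $101.38/month


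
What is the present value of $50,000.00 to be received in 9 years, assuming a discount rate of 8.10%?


Present value formula: PV = FV / (1 + r)^t
PV = $50,000.00 / (1 + 0.081)^9
PV = $50,000.00 / 2.015725
PV = $24,804.97

PV = FV / (1 + r)^t = $24,804.97


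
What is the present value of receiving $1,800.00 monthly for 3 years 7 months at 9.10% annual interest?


Present value of an ordinary annuity: PV = PMT × (1 − (1 + r)^(−n)) / r
Monthly rate r = 0.091/12 ≈ 0.00758333, n = 43
PV = $1,800.00 × (1 − (1 + 0.091/12)^(−43)) / (0.091/12)
PV = $1,800.00 × 36.575807
PV = $65,836.45

PV = PMT × (1-(1+r)^(-n))/r = $65,836.45


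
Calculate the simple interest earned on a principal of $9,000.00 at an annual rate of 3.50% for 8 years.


Simple interest formula: I = P × r × t
I = $9,000.00 × 0.035 × 8
I = $2,520.00

I = P × r × t = $2,520.00


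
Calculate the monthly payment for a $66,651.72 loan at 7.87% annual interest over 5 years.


Loan payment formula: PMT = PV × r / (1 − (1 + r)^(−n))
Monthly rate r = 0.0787/12 ≈ 0.00655833, n = 60 months
Denominator: 1 − (1 + 0.0787/12)^(−60) = 0.324441
PMT = $66,651.72 × (0.0787/12) / 0.324441
PMT = $1,347.31 per month

PMT = PV × r / (1-(1+r)^(-n)) = $1,347.31/month


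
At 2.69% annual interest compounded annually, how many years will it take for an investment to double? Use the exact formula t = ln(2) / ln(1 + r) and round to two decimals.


Doubling condition: (1 + r)^t = 2
Take ln of both sides: t × ln(1 + r) = ln(2)
t = ln(2) / ln(1 + r)
t = 0.693147 / 0.026545
t = 26.11

t = ln(2) / ln(1 + r) = 26.11 years


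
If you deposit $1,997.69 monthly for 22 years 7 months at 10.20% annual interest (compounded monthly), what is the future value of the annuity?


Future value of an ordinary annuity: FV = PMT × ((1 + r)^n − 1) / r
Monthly rate r = 0.102/12 = 0.0085, n = 271
FV = $1,997.69 × ((1 + 0.102/12)^271 − 1) / (0.102/12)
FV = $1,997.69 × 1048.492868
FV = $2,094,563.72

FV = PMT × ((1+r)^n - 1)/r = $2,094,563.72


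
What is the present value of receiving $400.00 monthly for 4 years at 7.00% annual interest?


Present value of an ordinary annuity: PV = PMT × (1 − (1 + r)^(−n)) / r
Monthly rate r = 0.07/12 ≈ 0.00583333, n = 48
PV = $400.00 × (1 − (1 + 0.07/12)^(−48)) / (0.07/12)
PV = $400.00 × 41.760201
PV = $16,704.08

PV = PMT × (1-(1+r)^(-n))/r = $16,704.08


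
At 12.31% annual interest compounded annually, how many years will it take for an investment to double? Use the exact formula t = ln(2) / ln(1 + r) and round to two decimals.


Doubling condition: (1 + r)^t = 2
Take ln of both sides: t × ln(1 + r) = ln(2)
t = ln(2) / ln(1 + r)
t = 0.693147 / 0.116093
t = 5.97

t = ln(2) / ln(1 + r) = 5.97 years


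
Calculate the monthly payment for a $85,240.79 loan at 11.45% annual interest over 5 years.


Loan payment formula: PMT = PV × r / (1 − (1 + r)^(−n))
Monthly rate r = 0.1145/12 ≈ 0.00954167, n = 60 months
Denominator: 1 − (1 + 0.1145/12)^(−60) = 0.434353
PMT = $85,240.79 × (0.1145/12) / 0.434353
PMT = $1,872.53 per month

PMT = PV × r / (1-(1+r)^(-n)) = $1,872.53/month


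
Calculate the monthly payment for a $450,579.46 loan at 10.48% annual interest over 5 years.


Loan payment formula: PMT = PV × r / (1 − (1 + r)^(−n))
Monthly rate r = 0.1048/12 ≈ 0.00873333, n = 60 months
Denominator: 1 − (1 + 0.1048/12)^(−60) = 0.406504
PMT = $450,579.46 × (0.1048/12) / 0.406504
PMT = $9,680.25 per month

PMT = PV × r / (1-(1+r)^(-n)) = $9,680.25/month


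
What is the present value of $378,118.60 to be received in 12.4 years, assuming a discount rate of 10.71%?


Present value formula: PV = FV / (1 + r)^t
PV = $378,118.60 / (1 + 0.1071)^12.4
PV = $378,118.60 / 3.5311564
PV = $107,080.67

PV = FV / (1 + r)^t = $107,080.67


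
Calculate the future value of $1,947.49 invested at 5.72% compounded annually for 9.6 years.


Compound interest formula: A = P(1 + r/n)^(nt)
A = $1,947.49 × (1 + 0.0572/1)^(1 × 9.6)
Growth factor: (1 + 0.0572/1)^9.6 = 1.705724
A = $1,947.49 × 1.705724
A = $3,321.88

A = P(1 + r/n)^(nt) = $3,321.88


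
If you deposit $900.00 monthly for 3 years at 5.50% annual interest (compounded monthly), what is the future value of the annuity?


Future value of an ordinary annuity: FV = PMT × ((1 + r)^n − 1) / r
Monthly rate r = 0.055/12 ≈ 0.00458333, n = 36
FV = $900.00 × ((1 + 0.055/12)^36 − 1) / (0.055/12)
FV = $900.00 × 39.043331
FV = $35,139.00

FV = PMT × ((1+r)^n - 1)/r = $35,139.00
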